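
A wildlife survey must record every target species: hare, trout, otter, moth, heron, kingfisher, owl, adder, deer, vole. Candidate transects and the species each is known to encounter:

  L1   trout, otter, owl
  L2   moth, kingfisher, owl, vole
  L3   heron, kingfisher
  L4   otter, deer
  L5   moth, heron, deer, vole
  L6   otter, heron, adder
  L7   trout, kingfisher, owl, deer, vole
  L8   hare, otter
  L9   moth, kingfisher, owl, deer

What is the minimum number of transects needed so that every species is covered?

4

L2, L6, L7, L8 together cover {hare, trout, otter, moth, heron, kingfisher, owl, adder, deer, vole} — every species.
No 3 of the 9 transects cover everything (all 84 triples fall short), so 4 is minimum.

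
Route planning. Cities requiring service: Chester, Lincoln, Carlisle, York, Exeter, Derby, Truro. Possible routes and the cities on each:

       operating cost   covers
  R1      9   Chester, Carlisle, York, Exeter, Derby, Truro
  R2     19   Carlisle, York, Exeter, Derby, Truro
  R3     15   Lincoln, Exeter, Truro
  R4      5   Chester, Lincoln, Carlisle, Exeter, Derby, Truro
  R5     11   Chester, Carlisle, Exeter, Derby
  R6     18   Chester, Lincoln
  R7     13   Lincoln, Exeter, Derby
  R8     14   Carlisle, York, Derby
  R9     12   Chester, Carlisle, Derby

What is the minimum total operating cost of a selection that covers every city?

R1, R4 cover every city at operating cost 9 + 5 = 14.
Any cover uses at least 2 routes; among all covering selections none totals below 14.

14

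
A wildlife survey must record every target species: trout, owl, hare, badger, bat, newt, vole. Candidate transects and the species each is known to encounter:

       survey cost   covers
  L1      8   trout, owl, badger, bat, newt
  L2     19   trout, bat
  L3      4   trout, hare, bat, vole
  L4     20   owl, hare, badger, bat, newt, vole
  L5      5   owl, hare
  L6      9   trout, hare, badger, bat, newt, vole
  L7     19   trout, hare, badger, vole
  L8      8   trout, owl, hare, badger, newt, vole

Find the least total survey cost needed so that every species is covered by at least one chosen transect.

12

L1, L3 cover every species at survey cost 8 + 4 = 12.
Any cover uses at least 2 transects; among all covering selections none totals below 12.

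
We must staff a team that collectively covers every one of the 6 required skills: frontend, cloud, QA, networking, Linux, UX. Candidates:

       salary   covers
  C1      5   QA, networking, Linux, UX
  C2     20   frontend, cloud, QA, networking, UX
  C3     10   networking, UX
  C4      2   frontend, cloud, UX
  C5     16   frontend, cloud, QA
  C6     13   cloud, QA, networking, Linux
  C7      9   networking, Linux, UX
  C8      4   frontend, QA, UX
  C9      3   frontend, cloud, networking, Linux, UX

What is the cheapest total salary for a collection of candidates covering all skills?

7

C1, C4 cover every skill at salary 5 + 2 = 7.
Any cover uses at least 2 candidates; among all covering selections none totals below 7.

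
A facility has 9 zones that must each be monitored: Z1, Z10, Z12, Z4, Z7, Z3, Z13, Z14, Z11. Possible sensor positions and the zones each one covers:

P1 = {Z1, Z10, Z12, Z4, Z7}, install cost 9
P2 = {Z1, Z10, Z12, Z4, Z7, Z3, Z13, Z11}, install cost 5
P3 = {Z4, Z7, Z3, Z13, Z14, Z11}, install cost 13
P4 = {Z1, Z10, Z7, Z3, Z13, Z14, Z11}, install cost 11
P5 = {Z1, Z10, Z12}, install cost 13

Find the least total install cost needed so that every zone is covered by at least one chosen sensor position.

P2, P4 cover every zone at install cost 5 + 11 = 16.
Any cover uses at least 2 sensor positions; among all covering selections none totals below 16.

16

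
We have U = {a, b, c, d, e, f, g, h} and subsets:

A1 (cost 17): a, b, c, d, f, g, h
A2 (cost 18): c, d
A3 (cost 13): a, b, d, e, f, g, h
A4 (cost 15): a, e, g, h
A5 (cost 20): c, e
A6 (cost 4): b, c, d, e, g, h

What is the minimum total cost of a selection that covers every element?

17

A3, A6 cover every element at cost 13 + 4 = 17.
Any cover uses at least 2 sets; among all covering selections none totals below 17.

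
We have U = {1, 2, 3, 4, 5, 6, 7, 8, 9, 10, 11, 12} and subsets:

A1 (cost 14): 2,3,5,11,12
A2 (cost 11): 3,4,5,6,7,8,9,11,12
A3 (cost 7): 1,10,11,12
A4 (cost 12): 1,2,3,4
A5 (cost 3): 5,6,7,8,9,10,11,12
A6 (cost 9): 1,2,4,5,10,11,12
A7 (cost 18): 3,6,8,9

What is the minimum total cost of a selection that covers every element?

15

A4, A5 cover every element at cost 12 + 3 = 15.
Any cover uses at least 2 sets; among all covering selections none totals below 15.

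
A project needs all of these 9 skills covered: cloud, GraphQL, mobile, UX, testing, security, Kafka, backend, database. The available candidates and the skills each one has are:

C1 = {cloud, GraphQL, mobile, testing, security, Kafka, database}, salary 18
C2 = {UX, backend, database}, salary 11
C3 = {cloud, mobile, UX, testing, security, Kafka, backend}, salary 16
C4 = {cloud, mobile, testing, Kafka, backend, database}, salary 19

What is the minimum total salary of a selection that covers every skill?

C1, C2 cover every skill at salary 18 + 11 = 29.
Any cover uses at least 2 candidates; among all covering selections none totals below 29.
Greedy by coverage-per-salary would pick C3, C1 for 34 — worse than the optimum 29.

29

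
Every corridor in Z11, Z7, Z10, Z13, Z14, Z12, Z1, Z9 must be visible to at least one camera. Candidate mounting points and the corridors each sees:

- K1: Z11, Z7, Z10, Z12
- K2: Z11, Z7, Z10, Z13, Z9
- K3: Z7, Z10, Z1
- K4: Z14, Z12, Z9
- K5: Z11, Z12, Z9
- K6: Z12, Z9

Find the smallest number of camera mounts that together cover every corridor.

3

K2, K3, K4 together cover {Z11, Z7, Z10, Z13, Z14, Z12, Z1, Z9} — every corridor.
No 2 of the 6 camera mounts cover everything (all 15 pairs fall short), so 3 is minimum.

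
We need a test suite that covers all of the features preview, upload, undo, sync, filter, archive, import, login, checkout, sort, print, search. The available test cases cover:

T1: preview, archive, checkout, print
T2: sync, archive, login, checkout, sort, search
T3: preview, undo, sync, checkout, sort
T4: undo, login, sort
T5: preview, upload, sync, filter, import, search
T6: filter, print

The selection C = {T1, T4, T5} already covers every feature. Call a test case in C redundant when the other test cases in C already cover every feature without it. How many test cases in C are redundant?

Drop T1: archive, checkout, print uncovered — not redundant.
Drop T4: undo, login, sort uncovered — not redundant.
Drop T5: upload, sync, filter, import, … uncovered — not redundant.
None of the test cases in C is redundant.

0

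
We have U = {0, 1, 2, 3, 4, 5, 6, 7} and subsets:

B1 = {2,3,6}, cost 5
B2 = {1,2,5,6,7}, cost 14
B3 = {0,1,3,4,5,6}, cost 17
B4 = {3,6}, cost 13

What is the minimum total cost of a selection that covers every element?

B2, B3 cover every element at cost 14 + 17 = 31.
Any cover uses at least 2 sets; among all covering selections none totals below 31.
Greedy by coverage-per-cost would pick B1, B3, B2 for 36 — worse than the optimum 31.

31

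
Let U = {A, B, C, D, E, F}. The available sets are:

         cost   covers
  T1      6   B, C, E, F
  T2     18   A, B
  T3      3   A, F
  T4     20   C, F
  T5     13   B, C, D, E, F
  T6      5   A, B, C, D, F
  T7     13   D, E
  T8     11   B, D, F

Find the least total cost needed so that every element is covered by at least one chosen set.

T1, T6 cover every element at cost 6 + 5 = 11.
Any cover uses at least 2 sets; among all covering selections none totals below 11.

11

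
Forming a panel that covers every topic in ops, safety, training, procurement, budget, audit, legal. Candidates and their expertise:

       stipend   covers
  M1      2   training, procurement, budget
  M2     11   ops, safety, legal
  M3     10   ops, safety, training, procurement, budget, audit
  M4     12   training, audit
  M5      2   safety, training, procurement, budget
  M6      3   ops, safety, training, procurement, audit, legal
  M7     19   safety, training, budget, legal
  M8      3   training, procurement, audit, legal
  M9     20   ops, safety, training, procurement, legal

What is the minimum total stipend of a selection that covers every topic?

M1, M6 cover every topic at stipend 2 + 3 = 5.
Any cover uses at least 2 members; among all covering selections none totals below 5.

5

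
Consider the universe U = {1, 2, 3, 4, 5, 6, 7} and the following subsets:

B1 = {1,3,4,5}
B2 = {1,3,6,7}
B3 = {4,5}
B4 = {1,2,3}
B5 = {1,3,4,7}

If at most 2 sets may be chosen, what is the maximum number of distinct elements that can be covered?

6

Choosing B1, B2 covers {1, 3, 4, 5, 6, 7} — 6 elements.
No choice of 2 sets does better; here 2 is left uncovered.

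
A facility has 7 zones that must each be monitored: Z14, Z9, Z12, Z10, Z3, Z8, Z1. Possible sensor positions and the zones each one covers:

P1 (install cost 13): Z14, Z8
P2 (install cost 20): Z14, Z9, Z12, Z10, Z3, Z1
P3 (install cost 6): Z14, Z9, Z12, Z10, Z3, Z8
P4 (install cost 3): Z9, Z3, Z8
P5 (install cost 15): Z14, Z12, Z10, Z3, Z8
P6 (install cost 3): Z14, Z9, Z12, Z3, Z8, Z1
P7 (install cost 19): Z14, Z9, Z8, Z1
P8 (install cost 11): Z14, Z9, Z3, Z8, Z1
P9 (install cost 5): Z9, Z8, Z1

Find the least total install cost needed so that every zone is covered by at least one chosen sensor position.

9

P3, P6 cover every zone at install cost 6 + 3 = 9.
Any cover uses at least 2 sensor positions; among all covering selections none totals below 9.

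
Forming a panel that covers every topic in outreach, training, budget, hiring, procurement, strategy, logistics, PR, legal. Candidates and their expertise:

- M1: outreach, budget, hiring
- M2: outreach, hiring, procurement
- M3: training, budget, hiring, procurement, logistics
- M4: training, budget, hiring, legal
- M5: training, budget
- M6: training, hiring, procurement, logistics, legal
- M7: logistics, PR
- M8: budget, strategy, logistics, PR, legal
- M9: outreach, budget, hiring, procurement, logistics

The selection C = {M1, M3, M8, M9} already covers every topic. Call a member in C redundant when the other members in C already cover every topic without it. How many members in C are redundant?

Drop M1: the rest still cover every topic — redundant.
Drop M3: training uncovered — not redundant.
Drop M8: strategy, PR, legal uncovered — not redundant.
Drop M9: the rest still cover every topic — redundant.
2 redundant: M1, M9.

2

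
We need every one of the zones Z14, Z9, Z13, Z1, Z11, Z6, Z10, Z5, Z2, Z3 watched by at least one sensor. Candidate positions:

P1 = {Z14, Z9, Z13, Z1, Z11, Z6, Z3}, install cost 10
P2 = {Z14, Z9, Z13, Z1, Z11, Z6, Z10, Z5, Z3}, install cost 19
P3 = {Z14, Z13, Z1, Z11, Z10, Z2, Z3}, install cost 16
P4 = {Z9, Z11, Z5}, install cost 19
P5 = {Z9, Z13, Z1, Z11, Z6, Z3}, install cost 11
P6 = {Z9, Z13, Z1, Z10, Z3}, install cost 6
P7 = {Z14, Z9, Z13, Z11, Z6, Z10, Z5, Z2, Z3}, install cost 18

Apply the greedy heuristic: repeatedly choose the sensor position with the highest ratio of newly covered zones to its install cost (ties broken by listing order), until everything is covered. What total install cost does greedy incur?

Pick 1: P6 adds 5 new (Z9, Z13, Z1, Z10, Z3) at install cost 6 (ratio 5/6).
Pick 2: P1 adds 3 new (Z14, Z11, Z6) at install cost 10 (ratio 3/10).
Pick 3: P7 adds 2 new (Z5, Z2) at install cost 18 (ratio 2/18).
Greedy total install cost: 6 + 10 + 18 = 34. (The true optimum is 24, so greedy overshoots here.)

34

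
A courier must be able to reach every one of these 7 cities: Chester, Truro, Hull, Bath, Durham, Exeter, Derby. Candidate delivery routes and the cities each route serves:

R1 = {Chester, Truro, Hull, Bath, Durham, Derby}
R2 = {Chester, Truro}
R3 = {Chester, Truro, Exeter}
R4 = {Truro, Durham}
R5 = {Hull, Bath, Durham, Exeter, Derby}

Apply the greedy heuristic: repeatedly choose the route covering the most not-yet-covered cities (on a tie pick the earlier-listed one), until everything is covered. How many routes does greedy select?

2

Pick 1: R1 covers 6 new cities (Chester, Truro, Hull, Bath, Durham, Derby).
Pick 2: R3 covers 1 new cities (Exeter).
Greedy uses 2 routes.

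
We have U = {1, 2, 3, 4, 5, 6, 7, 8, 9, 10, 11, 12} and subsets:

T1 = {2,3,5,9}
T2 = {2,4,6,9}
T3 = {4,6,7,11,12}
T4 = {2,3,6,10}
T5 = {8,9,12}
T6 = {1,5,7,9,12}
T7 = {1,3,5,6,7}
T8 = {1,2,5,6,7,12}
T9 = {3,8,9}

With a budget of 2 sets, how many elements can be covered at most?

9

Choosing T1, T3 covers {2, 3, 4, 5, 6, 7, 9, 11, 12} — 9 elements.
No choice of 2 sets does better; here 1, 8, 10 are left uncovered.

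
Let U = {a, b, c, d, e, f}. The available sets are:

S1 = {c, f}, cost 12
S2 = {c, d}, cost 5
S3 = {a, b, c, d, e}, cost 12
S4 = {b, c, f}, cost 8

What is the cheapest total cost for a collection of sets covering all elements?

S3, S4 cover every element at cost 12 + 8 = 20.
Any cover uses at least 2 sets; among all covering selections none totals below 20.

20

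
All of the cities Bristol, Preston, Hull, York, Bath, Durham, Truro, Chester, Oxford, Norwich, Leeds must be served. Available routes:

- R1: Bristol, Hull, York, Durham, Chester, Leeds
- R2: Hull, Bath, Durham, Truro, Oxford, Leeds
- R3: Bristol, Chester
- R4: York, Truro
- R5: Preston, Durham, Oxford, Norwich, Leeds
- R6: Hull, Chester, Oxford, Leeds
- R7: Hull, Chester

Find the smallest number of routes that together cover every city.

3

R1, R2, R5 together cover {Bristol, Preston, Hull, York, Bath, Durham, Truro, Chester, Oxford, Norwich, Leeds} — every city.
No 2 of the 7 routes cover everything (all 21 pairs fall short), so 3 is minimum.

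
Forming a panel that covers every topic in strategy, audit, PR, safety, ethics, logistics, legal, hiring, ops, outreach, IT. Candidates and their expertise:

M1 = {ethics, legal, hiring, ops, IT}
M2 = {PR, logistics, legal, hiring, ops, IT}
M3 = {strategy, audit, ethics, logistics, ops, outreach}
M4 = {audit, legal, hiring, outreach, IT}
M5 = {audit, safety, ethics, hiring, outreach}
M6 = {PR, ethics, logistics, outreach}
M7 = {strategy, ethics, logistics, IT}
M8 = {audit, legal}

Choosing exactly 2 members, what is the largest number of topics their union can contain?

Choosing M2, M3 covers {strategy, audit, PR, ethics, logistics, legal, hiring, ops, outreach, IT} — 10 topics.
No choice of 2 members does better; here safety is left uncovered.

10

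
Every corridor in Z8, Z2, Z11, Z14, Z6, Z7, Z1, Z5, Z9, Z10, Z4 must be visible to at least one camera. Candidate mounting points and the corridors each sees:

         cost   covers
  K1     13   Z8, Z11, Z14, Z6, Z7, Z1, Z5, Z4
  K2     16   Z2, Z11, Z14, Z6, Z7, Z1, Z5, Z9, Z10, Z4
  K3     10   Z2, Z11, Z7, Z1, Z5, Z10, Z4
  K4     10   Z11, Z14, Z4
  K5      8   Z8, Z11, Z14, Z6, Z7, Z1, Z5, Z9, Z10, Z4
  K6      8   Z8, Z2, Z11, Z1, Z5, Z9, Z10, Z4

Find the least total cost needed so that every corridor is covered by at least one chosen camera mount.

K5, K6 cover every corridor at cost 8 + 8 = 16.
Any cover uses at least 2 camera mounts; among all covering selections none totals below 16.

16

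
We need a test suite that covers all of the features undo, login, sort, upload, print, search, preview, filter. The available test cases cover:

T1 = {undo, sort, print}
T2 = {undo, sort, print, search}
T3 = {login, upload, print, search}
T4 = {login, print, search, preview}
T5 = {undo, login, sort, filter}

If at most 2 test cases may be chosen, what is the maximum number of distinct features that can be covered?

7

Choosing T3, T5 covers {undo, login, sort, upload, print, search, filter} — 7 features.
No choice of 2 test cases does better; here preview is left uncovered.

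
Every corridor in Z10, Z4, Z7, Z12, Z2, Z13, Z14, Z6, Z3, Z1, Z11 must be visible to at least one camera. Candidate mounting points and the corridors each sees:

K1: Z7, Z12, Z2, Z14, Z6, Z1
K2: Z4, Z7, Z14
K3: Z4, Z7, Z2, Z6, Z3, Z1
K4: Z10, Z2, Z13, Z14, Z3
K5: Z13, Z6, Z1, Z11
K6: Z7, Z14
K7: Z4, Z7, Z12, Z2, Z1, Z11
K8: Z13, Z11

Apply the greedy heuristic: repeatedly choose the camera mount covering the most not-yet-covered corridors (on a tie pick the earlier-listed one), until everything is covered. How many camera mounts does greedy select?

3

Pick 1: K1 covers 6 new corridors (Z7, Z12, Z2, Z14, Z6, Z1).
Pick 2: K4 covers 3 new corridors (Z10, Z13, Z3).
Pick 3: K7 covers 2 new corridors (Z4, Z11).
Greedy uses 3 camera mounts.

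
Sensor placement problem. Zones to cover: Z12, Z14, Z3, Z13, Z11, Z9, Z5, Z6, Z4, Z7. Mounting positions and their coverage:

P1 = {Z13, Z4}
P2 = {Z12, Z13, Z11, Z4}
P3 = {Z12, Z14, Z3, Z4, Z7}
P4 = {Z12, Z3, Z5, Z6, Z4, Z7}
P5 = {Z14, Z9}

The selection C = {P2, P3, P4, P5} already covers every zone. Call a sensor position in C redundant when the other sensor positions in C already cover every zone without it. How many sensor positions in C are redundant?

1

Drop P2: Z13, Z11 uncovered — not redundant.
Drop P3: the rest still cover every zone — redundant.
Drop P4: Z5, Z6 uncovered — not redundant.
Drop P5: Z9 uncovered — not redundant.
1 redundant: P3.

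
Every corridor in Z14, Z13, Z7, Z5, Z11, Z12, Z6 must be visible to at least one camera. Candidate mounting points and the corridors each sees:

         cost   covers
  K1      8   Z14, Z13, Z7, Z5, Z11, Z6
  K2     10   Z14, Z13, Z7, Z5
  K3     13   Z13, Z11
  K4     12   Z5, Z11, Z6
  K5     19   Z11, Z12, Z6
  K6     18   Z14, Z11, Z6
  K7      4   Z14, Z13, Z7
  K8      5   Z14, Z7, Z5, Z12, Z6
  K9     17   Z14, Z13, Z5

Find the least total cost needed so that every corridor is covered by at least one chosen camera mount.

K1, K8 cover every corridor at cost 8 + 5 = 13.
Any cover uses at least 2 camera mounts; among all covering selections none totals below 13.

13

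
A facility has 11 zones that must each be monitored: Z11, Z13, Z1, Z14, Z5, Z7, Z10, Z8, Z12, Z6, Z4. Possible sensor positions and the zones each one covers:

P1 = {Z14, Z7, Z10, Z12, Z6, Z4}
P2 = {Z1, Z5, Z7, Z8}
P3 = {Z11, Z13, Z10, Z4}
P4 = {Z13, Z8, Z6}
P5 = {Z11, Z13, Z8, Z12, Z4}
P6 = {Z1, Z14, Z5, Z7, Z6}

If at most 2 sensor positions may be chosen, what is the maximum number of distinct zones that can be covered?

Choosing P5, P6 covers {Z11, Z13, Z1, Z14, Z5, Z7, Z8, Z12, Z6, Z4} — 10 zones.
No choice of 2 sensor positions does better; here Z10 is left uncovered.

10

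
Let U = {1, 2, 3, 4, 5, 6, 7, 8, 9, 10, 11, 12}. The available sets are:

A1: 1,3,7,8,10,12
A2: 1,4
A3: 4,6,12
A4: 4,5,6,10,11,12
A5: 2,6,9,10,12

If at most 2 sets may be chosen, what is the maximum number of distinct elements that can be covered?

Choosing A1, A4 covers {1, 3, 4, 5, 6, 7, 8, 10, 11, 12} — 10 elements.
No choice of 2 sets does better; here 2, 9 are left uncovered.

10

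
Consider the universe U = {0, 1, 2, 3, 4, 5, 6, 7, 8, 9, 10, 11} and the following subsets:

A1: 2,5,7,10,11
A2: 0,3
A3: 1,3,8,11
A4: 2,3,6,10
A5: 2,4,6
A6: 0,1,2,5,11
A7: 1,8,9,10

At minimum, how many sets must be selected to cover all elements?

4

A1, A2, A5, A7 together cover {0, 1, 2, 3, 4, 5, 6, 7, 8, 9, 10, 11} — every element.
No 3 of the 7 sets cover everything (all 35 triples fall short), so 4 is minimum.
Greedy (largest uncovered first) would take A1, A3, A5, A2, A7 — 5 sets — but 4 suffice.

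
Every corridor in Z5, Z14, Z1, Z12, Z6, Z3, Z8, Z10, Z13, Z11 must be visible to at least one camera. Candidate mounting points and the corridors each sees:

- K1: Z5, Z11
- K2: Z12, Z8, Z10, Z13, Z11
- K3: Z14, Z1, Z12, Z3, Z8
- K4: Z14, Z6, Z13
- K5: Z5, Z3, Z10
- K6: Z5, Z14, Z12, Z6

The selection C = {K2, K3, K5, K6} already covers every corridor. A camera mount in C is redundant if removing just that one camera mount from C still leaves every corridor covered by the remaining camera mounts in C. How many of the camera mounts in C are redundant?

Drop K2: Z13, Z11 uncovered — not redundant.
Drop K3: Z1 uncovered — not redundant.
Drop K5: the rest still cover every corridor — redundant.
Drop K6: Z6 uncovered — not redundant.
1 redundant: K5.

1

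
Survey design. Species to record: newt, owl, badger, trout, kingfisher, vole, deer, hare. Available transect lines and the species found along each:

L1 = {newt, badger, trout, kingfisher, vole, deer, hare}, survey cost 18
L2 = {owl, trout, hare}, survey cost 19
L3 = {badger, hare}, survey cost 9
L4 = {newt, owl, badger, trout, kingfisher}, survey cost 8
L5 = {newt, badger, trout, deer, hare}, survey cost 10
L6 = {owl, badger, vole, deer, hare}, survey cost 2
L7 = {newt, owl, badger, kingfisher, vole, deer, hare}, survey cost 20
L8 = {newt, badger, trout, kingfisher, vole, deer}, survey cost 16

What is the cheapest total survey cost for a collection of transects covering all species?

L4, L6 cover every species at survey cost 8 + 2 = 10.
Any cover uses at least 2 transects; among all covering selections none totals below 10.

10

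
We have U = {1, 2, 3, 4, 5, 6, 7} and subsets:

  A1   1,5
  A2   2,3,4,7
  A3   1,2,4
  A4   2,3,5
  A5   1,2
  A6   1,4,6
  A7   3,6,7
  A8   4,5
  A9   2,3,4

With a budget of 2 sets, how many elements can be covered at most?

Choosing A1, A2 covers {1, 2, 3, 4, 5, 7} — 6 elements.
No choice of 2 sets does better; here 6 is left uncovered.

6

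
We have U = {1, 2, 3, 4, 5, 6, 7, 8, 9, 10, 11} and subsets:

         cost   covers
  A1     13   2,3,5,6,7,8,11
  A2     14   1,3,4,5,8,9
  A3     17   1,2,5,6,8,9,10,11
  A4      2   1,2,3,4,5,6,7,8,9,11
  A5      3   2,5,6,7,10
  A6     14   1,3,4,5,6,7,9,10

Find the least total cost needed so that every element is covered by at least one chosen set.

A4, A5 cover every element at cost 2 + 3 = 5.
Any cover uses at least 2 sets; among all covering selections none totals below 5.

5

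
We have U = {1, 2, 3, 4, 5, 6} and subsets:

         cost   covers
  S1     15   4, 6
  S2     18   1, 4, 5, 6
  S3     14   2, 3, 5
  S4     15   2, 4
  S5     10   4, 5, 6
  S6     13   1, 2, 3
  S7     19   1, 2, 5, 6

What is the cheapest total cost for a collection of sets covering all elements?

S5, S6 cover every element at cost 10 + 13 = 23.
Any cover uses at least 2 sets; among all covering selections none totals below 23.

23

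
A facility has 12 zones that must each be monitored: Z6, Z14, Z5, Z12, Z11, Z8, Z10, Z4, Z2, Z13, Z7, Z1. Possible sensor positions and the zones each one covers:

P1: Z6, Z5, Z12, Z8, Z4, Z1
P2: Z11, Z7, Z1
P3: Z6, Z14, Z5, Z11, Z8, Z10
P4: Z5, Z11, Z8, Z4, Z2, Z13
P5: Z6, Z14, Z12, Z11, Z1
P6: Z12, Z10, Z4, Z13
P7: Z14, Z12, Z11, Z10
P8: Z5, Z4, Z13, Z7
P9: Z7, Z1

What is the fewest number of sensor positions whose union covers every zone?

4

P1, P2, P3, P4 together cover {Z6, Z14, Z5, Z12, Z11, Z8, Z10, Z4, Z2, Z13, Z7, Z1} — every zone.
No 3 of the 9 sensor positions cover everything (all 84 triples fall short), so 4 is minimum.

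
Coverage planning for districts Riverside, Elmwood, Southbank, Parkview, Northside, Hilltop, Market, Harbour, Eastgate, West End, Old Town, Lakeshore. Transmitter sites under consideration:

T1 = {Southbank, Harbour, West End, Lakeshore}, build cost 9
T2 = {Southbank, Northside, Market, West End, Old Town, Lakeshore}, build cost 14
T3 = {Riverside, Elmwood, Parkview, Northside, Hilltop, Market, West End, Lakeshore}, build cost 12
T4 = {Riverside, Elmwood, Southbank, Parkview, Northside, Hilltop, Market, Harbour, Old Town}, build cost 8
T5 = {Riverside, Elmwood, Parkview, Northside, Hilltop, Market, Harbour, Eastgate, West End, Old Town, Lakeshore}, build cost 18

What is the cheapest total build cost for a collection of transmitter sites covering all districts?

26

T4, T5 cover every district at build cost 8 + 18 = 26.
Any cover uses at least 2 transmitter sites; among all covering selections none totals below 26.
Greedy by coverage-per-build cost would pick T4, T1, T5 for 35 — worse than the optimum 26.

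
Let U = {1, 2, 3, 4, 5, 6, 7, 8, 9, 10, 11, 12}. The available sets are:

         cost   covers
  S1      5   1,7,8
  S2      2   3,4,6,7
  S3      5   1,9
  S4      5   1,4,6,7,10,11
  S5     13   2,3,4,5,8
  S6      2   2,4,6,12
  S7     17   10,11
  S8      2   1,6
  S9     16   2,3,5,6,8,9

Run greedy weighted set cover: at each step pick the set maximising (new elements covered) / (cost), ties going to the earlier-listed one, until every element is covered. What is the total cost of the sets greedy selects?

Pick 1: S2 adds 4 new (3, 4, 6, 7) at cost 2 (ratio 4/2).
Pick 2: S6 adds 2 new (2, 12) at cost 2 (ratio 2/2).
Pick 3: S4 adds 3 new (1, 10, 11) at cost 5 (ratio 3/5).
Pick 4: S1 adds 1 new (8) at cost 5 (ratio 1/5).
Pick 5: S3 adds 1 new (9) at cost 5 (ratio 1/5).
Pick 6: S5 adds 1 new (5) at cost 13 (ratio 1/13).
Greedy total cost: 2 + 2 + 5 + 5 + 5 + 13 = 32. (The true optimum is 23, so greedy overshoots here.)

32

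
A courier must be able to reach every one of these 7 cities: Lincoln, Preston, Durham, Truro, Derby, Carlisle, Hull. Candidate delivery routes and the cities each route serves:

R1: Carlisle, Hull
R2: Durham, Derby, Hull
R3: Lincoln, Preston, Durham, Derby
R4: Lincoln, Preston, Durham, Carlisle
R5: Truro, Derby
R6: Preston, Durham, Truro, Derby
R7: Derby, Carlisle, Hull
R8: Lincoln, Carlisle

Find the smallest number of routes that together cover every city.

3

R1, R3, R5 together cover {Lincoln, Preston, Durham, Truro, Derby, Carlisle, Hull} — every city.
No 2 of the 8 routes cover everything (all 28 pairs fall short), so 3 is minimum.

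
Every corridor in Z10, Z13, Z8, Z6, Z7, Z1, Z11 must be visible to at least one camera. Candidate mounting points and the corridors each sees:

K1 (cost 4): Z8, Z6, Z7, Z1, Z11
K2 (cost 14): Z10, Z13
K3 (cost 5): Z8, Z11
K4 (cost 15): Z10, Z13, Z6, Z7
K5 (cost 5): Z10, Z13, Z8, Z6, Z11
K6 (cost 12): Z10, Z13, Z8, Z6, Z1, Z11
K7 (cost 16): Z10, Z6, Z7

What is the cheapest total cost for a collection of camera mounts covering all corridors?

K1, K5 cover every corridor at cost 4 + 5 = 9.
Any cover uses at least 2 camera mounts; among all covering selections none totals below 9.

9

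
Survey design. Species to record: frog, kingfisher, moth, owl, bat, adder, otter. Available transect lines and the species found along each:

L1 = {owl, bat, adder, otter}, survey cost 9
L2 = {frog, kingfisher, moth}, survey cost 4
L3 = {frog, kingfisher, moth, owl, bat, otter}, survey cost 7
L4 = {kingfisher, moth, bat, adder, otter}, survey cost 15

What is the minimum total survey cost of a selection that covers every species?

13

L1, L2 cover every species at survey cost 9 + 4 = 13.
Any cover uses at least 2 transects; among all covering selections none totals below 13.
Greedy by coverage-per-survey cost would pick L3, L1 for 16 — worse than the optimum 13.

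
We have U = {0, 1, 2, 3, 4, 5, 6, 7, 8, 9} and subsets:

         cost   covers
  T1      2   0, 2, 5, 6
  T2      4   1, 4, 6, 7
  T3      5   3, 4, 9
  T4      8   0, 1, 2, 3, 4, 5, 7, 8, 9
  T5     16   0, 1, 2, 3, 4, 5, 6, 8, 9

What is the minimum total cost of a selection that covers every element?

T1, T4 cover every element at cost 2 + 8 = 10.
Any cover uses at least 2 sets; among all covering selections none totals below 10.

10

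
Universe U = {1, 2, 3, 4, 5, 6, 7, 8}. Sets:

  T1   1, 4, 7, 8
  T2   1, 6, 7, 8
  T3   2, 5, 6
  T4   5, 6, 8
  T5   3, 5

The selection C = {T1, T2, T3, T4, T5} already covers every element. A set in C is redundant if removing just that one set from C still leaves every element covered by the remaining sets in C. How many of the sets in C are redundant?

Drop T1: 4 uncovered — not redundant.
Drop T2: the rest still cover every element — redundant.
Drop T3: 2 uncovered — not redundant.
Drop T4: the rest still cover every element — redundant.
Drop T5: 3 uncovered — not redundant.
2 redundant: T2, T4.

2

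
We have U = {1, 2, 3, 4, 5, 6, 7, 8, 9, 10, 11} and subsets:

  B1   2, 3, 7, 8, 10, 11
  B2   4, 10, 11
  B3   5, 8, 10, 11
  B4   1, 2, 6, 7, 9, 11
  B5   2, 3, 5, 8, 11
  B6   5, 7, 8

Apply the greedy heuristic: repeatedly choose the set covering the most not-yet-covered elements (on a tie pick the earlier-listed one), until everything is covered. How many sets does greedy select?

Pick 1: B1 covers 6 new elements (2, 3, 7, 8, 10, 11).
Pick 2: B4 covers 3 new elements (1, 6, 9).
Pick 3: B2 covers 1 new elements (4).
Pick 4: B3 covers 1 new elements (5).
Greedy uses 4 sets. (The true minimum is 3.)

4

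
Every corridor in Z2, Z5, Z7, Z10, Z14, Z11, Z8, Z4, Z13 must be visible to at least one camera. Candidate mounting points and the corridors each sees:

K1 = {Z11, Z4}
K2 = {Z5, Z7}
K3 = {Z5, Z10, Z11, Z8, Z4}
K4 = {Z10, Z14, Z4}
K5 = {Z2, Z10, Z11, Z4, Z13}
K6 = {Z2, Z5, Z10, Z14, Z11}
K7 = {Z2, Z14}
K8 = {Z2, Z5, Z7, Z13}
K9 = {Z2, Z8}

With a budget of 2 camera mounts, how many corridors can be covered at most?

Choosing K3, K8 covers {Z2, Z5, Z7, Z10, Z11, Z8, Z4, Z13} — 8 corridors.
No choice of 2 camera mounts does better; here Z14 is left uncovered.

8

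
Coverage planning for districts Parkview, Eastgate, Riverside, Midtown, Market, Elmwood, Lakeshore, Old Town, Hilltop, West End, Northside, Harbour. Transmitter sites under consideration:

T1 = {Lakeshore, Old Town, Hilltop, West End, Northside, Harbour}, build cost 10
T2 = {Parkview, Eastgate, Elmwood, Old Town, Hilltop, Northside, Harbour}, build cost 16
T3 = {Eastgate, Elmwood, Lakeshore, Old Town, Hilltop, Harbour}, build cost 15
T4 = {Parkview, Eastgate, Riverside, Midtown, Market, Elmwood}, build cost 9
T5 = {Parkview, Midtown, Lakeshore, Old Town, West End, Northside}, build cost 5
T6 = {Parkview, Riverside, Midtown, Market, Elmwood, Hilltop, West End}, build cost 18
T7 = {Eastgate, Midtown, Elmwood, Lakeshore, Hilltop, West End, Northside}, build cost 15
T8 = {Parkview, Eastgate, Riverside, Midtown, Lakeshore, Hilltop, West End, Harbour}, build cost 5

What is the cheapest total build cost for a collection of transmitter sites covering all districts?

T1, T4 cover every district at build cost 10 + 9 = 19.
Any cover uses at least 2 transmitter sites; among all covering selections none totals below 19.

19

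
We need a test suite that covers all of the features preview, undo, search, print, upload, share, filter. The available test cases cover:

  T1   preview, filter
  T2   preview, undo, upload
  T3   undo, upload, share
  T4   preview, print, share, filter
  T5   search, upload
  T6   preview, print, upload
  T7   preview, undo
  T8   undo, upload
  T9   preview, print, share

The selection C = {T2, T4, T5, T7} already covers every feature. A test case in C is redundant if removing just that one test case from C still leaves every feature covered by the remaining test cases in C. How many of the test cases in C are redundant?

Drop T2: the rest still cover every feature — redundant.
Drop T4: print, share, filter uncovered — not redundant.
Drop T5: search uncovered — not redundant.
Drop T7: the rest still cover every feature — redundant.
2 redundant: T2, T7.

2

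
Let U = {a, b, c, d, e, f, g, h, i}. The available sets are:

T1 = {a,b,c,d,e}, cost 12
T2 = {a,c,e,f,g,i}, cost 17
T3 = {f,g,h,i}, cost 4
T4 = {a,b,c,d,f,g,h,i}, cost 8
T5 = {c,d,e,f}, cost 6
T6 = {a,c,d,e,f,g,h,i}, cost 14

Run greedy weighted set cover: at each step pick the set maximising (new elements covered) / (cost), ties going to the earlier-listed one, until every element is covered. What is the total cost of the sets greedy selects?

Pick 1: T3 adds 4 new (f, g, h, i) at cost 4 (ratio 4/4).
Pick 2: T4 adds 4 new (a, b, c, d) at cost 8 (ratio 4/8).
Pick 3: T5 adds 1 new (e) at cost 6 (ratio 1/6).
Greedy total cost: 4 + 8 + 6 = 18. (The true optimum is 14, so greedy overshoots here.)

18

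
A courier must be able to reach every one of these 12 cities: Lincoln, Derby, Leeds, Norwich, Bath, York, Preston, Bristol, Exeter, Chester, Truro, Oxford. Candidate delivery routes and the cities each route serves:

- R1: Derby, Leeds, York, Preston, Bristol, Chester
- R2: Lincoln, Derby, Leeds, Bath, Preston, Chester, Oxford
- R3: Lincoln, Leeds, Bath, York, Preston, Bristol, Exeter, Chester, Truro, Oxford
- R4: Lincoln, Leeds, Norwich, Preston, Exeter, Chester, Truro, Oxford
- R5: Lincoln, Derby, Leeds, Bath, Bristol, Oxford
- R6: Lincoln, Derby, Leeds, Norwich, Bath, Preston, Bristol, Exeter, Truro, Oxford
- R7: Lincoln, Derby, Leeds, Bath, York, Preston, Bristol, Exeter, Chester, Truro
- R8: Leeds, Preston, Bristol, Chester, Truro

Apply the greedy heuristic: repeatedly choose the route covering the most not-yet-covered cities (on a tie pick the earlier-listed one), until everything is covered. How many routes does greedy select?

2

Pick 1: R3 covers 10 new cities (Lincoln, Leeds, Bath, York, Preston, Bristol, Exeter, Chester, Truro, Oxford).
Pick 2: R6 covers 2 new cities (Derby, Norwich).
Greedy uses 2 routes.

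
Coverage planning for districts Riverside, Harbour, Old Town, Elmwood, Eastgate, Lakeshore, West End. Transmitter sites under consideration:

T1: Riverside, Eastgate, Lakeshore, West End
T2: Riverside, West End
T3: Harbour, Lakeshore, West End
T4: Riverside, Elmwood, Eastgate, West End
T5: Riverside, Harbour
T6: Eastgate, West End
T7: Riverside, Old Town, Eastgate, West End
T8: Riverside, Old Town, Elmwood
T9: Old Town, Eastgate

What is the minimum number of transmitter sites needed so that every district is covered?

T1, T3, T8 together cover {Riverside, Harbour, Old Town, Elmwood, Eastgate, Lakeshore, West End} — every district.
No 2 of the 9 transmitter sites cover everything (all 36 pairs fall short), so 3 is minimum.

3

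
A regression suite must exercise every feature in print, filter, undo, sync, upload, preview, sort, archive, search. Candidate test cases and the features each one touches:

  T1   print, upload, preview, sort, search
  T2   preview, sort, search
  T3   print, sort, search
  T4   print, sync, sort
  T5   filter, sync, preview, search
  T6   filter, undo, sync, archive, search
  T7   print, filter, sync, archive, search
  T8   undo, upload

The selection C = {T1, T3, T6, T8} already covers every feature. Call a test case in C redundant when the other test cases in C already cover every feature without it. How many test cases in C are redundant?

2

Drop T1: preview uncovered — not redundant.
Drop T3: the rest still cover every feature — redundant.
Drop T6: filter, sync, archive uncovered — not redundant.
Drop T8: the rest still cover every feature — redundant.
2 redundant: T3, T8.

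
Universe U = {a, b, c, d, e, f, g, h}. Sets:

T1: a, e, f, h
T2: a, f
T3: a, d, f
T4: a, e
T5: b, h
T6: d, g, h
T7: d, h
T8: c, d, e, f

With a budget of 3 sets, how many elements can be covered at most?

Choosing T1, T5, T6 covers {a, b, d, e, f, g, h} — 7 elements.
No choice of 3 sets does better; here c is left uncovered.

7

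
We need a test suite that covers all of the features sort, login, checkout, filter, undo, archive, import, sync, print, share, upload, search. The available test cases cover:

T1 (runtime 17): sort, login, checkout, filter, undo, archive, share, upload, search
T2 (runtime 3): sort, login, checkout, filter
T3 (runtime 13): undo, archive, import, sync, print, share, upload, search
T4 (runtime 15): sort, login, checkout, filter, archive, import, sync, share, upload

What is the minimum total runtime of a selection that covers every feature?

T2, T3 cover every feature at runtime 3 + 13 = 16.
Any cover uses at least 2 test cases; among all covering selections none totals below 16.

16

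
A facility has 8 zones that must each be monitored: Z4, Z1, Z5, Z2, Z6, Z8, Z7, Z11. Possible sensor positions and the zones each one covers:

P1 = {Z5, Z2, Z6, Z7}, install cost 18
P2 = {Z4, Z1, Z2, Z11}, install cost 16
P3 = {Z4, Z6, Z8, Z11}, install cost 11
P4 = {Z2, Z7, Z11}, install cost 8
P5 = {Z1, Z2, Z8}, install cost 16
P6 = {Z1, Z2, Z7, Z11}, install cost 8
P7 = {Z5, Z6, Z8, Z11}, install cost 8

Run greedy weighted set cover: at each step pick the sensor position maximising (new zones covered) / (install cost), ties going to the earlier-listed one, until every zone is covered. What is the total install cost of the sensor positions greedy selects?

Pick 1: P6 adds 4 new (Z1, Z2, Z7, Z11) at install cost 8 (ratio 4/8).
Pick 2: P7 adds 3 new (Z5, Z6, Z8) at install cost 8 (ratio 3/8).
Pick 3: P3 adds 1 new (Z4) at install cost 11 (ratio 1/11).
Greedy total install cost: 8 + 8 + 11 = 27.

27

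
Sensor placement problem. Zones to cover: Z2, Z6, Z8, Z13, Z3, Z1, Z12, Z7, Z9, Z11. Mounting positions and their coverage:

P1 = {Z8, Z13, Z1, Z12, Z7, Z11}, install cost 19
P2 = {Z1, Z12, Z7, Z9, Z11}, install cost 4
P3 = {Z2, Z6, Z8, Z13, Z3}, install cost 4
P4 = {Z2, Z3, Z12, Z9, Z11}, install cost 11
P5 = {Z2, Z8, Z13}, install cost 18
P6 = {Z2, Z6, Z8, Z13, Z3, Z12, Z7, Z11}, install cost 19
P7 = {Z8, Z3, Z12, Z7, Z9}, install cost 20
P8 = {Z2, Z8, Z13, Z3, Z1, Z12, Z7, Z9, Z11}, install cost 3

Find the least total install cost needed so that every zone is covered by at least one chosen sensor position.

P3, P8 cover every zone at install cost 4 + 3 = 7.
Any cover uses at least 2 sensor positions; among all covering selections none totals below 7.

7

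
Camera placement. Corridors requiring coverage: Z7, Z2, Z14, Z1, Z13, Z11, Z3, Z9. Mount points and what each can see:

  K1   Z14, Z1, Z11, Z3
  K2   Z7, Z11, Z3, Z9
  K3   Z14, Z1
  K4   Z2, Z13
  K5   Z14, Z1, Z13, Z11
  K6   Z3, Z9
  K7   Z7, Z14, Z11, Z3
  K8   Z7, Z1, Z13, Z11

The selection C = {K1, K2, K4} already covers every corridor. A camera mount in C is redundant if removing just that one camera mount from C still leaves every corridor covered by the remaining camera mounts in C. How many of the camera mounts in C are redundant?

0

Drop K1: Z14, Z1 uncovered — not redundant.
Drop K2: Z7, Z9 uncovered — not redundant.
Drop K4: Z2, Z13 uncovered — not redundant.
None of the camera mounts in C is redundant.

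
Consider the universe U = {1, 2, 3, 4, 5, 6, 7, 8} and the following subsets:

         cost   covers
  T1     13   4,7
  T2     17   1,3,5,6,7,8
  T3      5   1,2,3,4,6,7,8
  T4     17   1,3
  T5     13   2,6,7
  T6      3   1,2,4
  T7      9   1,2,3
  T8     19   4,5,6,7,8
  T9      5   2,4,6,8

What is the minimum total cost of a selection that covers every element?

20

T2, T6 cover every element at cost 17 + 3 = 20.
Any cover uses at least 2 sets; among all covering selections none totals below 20.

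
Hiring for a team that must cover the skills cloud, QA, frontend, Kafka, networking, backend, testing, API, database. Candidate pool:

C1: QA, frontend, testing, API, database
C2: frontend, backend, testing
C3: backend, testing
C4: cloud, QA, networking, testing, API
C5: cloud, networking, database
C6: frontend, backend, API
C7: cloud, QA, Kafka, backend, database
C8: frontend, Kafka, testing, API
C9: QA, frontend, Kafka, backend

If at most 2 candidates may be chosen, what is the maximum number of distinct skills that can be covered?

Choosing C1, C7 covers {cloud, QA, frontend, Kafka, backend, testing, API, database} — 8 skills.
No choice of 2 candidates does better; here networking is left uncovered.

8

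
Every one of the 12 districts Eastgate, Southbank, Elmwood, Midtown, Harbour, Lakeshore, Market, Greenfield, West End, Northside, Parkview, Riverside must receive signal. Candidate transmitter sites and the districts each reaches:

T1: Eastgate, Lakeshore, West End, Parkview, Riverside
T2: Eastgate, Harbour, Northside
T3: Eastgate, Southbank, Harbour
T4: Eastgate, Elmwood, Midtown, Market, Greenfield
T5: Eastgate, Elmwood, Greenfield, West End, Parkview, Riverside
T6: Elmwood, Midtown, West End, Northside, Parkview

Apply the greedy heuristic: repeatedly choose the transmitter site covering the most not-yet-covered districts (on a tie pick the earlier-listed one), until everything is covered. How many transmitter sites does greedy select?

5

Pick 1: T5 covers 6 new districts (Eastgate, Elmwood, Greenfield, West End, Parkview, Riverside).
Pick 2: T2 covers 2 new districts (Harbour, Northside).
Pick 3: T4 covers 2 new districts (Midtown, Market).
Pick 4: T1 covers 1 new districts (Lakeshore).
Pick 5: T3 covers 1 new districts (Southbank).
Greedy uses 5 transmitter sites. (The true minimum is 4.)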